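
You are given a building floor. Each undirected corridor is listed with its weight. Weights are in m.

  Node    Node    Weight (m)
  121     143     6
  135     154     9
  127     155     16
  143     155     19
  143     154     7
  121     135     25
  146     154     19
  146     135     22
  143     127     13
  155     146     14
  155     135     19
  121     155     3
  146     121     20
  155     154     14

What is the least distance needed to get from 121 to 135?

Settle nodes by increasing distance from 121:
121: 0
155: 3  (via 121)
143: 6  (via 121)
154: 13  (via 143)
146: 17  (via 155)
127: 19  (via 155)
135: 22  (via 155)
Shortest route: 121 → 155 → 135 = 22 m.

22 m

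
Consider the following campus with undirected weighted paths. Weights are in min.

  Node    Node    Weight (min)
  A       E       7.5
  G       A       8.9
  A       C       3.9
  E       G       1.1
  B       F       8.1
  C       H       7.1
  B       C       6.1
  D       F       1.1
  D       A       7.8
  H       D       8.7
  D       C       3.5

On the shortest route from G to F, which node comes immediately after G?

Enumerating some paths:
G - E - A - C - D - F: 1.1+7.5+3.9+3.5+1.1 = 17.1
G - A - D - F: 8.9+7.8+1.1 = 17.8
G - A - C - D - F: 8.9+3.9+3.5+1.1 = 17.4
G - E - A - D - F: 1.1+7.5+7.8+1.1 = 17.5
Cheapest is G - E - A - C - D - F at 17.1 min.
So from G the first move is to E.

E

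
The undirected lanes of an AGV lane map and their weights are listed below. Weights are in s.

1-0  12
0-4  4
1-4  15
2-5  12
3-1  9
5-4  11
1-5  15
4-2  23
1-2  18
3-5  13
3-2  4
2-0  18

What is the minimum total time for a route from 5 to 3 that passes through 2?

16 s

Shortest 5→2: 5 → 2 = 12
Shortest 2→3: 2 → 3 = 4
Total via 2: 12 + 4 = 16 s.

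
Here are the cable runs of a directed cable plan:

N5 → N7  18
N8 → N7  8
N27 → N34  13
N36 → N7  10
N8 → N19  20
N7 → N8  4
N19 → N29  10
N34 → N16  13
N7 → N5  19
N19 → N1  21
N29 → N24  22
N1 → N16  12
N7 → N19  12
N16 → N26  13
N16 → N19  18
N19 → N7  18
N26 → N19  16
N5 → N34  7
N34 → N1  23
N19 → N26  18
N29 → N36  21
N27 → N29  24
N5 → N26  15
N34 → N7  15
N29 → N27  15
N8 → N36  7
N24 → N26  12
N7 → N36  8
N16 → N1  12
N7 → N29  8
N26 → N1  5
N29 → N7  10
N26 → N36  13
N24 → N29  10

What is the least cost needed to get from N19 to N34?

Candidate routes:
N19 - N29 - N27 - N34: 10+15+13 = 38
N19 - N7 - N5 - N34: 18+19+7 = 44
N19 - N7 - N29 - N27 - N34: 18+8+15+13 = 54
N19 - N29 - N7 - N5 - N34: 10+10+19+7 = 46
Cheapest is N19 - N29 - N27 - N34 at 38.

38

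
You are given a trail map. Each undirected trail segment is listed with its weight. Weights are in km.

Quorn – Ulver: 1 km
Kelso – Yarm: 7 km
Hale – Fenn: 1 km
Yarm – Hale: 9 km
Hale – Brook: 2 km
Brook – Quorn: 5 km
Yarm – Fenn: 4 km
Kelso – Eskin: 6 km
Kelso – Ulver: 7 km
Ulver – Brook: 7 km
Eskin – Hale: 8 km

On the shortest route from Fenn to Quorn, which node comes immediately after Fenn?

Enumerating some paths:
Fenn → Hale → Brook → Quorn: 1+2+5 = 8
Fenn → Yarm → Hale → Brook → Quorn: 4+9+2+5 = 20
Fenn → Yarm → Kelso → Ulver → Quorn: 4+7+7+1 = 19
Fenn → Hale → Brook → Ulver → Quorn: 1+2+7+1 = 11
The minimum is 8 km via Fenn → Hale → Brook → Quorn.
So from Fenn the first move is to Hale.

Hale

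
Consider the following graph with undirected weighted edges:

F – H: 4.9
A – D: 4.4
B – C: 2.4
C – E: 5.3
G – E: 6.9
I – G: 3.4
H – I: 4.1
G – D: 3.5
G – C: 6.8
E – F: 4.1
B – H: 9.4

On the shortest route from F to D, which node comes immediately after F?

E

Compare a few routes:
F–E–G–D: 4.1+6.9+3.5 = 14.5
F–H–I–G–D: 4.9+4.1+3.4+3.5 = 15.9
F–E–C–G–D: 4.1+5.3+6.8+3.5 = 19.7
The minimum is 14.5 via F–E–G–D.
So from F the first move is to E.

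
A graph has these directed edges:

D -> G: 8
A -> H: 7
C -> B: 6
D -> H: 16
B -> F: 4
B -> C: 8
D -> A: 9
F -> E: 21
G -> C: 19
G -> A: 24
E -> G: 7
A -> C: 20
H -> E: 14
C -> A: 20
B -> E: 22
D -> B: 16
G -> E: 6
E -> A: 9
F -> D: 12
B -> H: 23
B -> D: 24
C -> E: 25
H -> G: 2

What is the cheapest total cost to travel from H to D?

43

Candidate routes:
H–E–G–C–B–F–D: 14+7+19+6+4+12 = 62
H–G–C–B–F–D: 2+19+6+4+12 = 43
H–G–E–A–C–B–F–D: 2+6+9+20+6+4+12 = 59
H–G–C–B–D: 2+19+6+24 = 51
The minimum is 43 via H–G–C–B–F–D.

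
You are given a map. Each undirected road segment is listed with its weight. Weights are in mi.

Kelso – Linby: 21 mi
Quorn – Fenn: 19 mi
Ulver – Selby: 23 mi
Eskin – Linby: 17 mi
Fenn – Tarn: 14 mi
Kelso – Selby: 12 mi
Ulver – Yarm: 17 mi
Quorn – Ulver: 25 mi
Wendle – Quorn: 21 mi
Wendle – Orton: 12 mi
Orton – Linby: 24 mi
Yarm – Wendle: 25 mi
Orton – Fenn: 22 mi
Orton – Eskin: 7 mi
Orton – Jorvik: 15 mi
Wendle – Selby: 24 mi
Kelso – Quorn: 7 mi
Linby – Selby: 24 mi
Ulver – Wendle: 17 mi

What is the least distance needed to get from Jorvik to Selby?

51 mi

Shortest distances from Jorvik:
Jorvik: 0
Orton: 15  (via Jorvik)
Eskin: 22  (via Orton)
Wendle: 27  (via Orton)
Fenn: 37  (via Orton)
Linby: 39  (via Orton)
Ulver: 44  (via Wendle)
Quorn: 48  (via Wendle)
Selby: 51  (via Wendle)
Shortest route: Jorvik → Orton → Wendle → Selby = 51 mi.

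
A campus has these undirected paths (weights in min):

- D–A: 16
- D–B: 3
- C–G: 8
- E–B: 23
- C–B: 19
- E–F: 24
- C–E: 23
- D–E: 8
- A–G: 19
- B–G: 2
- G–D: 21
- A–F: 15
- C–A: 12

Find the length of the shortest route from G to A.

Candidate routes:
G–C–A: 8+12 = 20
G–A: 19 = 19
The minimum is 19 min via G–A.

19 min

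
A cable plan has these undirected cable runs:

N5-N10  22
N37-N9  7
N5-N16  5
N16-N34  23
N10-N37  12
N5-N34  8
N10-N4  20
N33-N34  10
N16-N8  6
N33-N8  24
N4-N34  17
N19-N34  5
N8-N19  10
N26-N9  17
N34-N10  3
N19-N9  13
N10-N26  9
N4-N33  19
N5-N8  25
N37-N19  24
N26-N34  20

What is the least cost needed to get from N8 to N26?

Enumerating some paths:
N8 → N19 → N34 → N10 → N26: 10+5+3+9 = 27
N8 → N16 → N5 → N34 → N10 → N26: 6+5+8+3+9 = 31
N8 → N19 → N34 → N26: 10+5+20 = 35
The minimum is 27 via N8 → N19 → N34 → N10 → N26.

27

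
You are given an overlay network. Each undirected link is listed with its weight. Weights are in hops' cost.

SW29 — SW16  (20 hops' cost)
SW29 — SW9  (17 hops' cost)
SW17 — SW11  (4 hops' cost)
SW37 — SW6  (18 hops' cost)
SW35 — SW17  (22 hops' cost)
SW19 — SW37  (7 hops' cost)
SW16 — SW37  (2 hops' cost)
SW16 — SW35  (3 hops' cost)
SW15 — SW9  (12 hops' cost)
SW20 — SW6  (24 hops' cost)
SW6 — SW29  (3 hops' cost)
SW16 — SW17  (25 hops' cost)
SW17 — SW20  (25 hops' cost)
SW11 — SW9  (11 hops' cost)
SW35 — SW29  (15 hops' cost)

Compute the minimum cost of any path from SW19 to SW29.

27 hops' cost

Candidate routes:
SW19 → SW37 → SW16 → SW29: 7+2+20 = 29
SW19 → SW37 → SW16 → SW35 → SW29: 7+2+3+15 = 27
SW19 → SW37 → SW6 → SW29: 7+18+3 = 28
Cheapest is SW19 → SW37 → SW16 → SW35 → SW29 at 27 hops' cost.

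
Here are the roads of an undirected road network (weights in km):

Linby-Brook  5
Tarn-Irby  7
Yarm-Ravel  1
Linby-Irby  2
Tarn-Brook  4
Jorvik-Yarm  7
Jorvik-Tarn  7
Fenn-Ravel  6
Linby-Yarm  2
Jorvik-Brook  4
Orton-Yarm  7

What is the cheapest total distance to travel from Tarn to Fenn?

18 km

Compare a few routes:
Tarn → Brook → Jorvik → Yarm → Ravel → Fenn: 4+4+7+1+6 = 22
Tarn → Brook → Linby → Yarm → Ravel → Fenn: 4+5+2+1+6 = 18
Tarn → Jorvik → Brook → Linby → Yarm → Ravel → Fenn: 7+4+5+2+1+6 = 25
Tarn → Jorvik → Yarm → Ravel → Fenn: 7+7+1+6 = 21
The minimum is 18 km via Tarn → Brook → Linby → Yarm → Ravel → Fenn.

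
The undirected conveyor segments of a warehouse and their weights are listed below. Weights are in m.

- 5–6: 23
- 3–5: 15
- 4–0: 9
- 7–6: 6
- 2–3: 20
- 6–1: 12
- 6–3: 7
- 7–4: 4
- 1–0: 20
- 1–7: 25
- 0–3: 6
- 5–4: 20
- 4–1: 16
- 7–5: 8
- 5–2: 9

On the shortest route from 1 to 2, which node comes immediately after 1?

6

Compare a few routes:
1 → 6 → 3 → 2: 12+7+20 = 39
1 → 6 → 7 → 5 → 2: 12+6+8+9 = 35
1 → 4 → 7 → 5 → 2: 16+4+8+9 = 37
The minimum is 35 m via 1 → 6 → 7 → 5 → 2.
So from 1 the first move is to 6.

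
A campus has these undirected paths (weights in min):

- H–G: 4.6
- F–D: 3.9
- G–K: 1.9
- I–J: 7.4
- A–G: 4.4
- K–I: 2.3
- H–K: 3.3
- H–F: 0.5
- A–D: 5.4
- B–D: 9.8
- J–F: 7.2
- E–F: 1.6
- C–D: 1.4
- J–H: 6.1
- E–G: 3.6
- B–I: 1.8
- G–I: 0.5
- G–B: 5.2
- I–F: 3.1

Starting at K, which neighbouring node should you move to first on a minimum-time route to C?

H

Enumerating some paths:
K - H - F - D - C: 3.3+0.5+3.9+1.4 = 9.1
K - G - H - F - D - C: 1.9+4.6+0.5+3.9+1.4 = 12.3
K - I - F - D - C: 2.3+3.1+3.9+1.4 = 10.7
K - G - I - F - D - C: 1.9+0.5+3.1+3.9+1.4 = 10.8
The minimum is 9.1 min via K - H - F - D - C.
So from K the first move is to H.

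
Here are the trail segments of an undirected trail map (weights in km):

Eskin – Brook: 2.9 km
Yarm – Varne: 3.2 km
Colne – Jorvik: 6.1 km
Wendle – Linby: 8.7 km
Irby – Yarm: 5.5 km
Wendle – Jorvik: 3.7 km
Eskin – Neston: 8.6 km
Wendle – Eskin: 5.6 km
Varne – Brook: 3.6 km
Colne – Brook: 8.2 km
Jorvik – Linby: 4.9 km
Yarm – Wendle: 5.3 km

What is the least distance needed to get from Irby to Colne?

Candidate routes:
Irby → Yarm → Varne → Brook → Colne: 5.5+3.2+3.6+8.2 = 20.5
Irby → Yarm → Wendle → Eskin → Brook → Colne: 5.5+5.3+5.6+2.9+8.2 = 27.5
Irby → Yarm → Wendle → Linby → Jorvik → Colne: 5.5+5.3+8.7+4.9+6.1 = 30.5
Irby → Yarm → Wendle → Jorvik → Colne: 5.5+5.3+3.7+6.1 = 20.6
Cheapest is Irby → Yarm → Varne → Brook → Colne at 20.5 km.

20.5 km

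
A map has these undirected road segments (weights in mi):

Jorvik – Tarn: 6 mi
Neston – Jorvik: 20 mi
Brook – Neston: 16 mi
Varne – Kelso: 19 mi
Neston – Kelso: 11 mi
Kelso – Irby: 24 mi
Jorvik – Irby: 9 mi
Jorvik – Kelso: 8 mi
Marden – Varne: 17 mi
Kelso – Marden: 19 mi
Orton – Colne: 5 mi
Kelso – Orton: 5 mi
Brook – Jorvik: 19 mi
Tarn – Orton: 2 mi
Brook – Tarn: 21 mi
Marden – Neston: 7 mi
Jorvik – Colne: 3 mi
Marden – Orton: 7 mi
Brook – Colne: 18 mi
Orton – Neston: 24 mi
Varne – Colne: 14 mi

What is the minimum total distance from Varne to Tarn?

Shortest distances from Varne:
Varne: 0
Colne: 14  (via Varne)
Jorvik: 17  (via Colne)
Marden: 17  (via Varne)
Kelso: 19  (via Varne)
Orton: 19  (via Colne)
Tarn: 21  (via Orton)
Shortest route: Varne → Colne → Orton → Tarn = 21 mi.

21 mi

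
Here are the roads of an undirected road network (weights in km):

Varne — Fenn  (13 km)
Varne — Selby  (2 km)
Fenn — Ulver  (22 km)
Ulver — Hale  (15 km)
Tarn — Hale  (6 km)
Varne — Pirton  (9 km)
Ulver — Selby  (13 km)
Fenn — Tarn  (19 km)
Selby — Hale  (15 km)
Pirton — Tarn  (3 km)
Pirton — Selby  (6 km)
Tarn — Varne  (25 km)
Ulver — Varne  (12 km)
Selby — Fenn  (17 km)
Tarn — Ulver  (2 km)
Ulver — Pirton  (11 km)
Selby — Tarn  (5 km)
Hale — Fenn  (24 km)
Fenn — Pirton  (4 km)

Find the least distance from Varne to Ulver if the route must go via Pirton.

Best Varne to Pirton: Varne → Selby → Pirton costing 8
Best Pirton to Ulver: Pirton → Tarn → Ulver costing 5
Total via Pirton: 8 + 5 = 13 km.

13 km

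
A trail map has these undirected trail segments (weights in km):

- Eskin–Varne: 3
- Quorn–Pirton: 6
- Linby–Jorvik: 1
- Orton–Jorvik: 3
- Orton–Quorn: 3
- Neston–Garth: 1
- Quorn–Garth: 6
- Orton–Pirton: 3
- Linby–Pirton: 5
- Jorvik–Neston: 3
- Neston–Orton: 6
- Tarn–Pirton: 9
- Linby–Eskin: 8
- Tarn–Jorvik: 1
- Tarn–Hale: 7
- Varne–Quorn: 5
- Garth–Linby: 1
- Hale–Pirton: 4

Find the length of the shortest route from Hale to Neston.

11 km

Settle nodes by increasing distance from Hale:
Hale: 0
Pirton: 4  (via Hale)
Tarn: 7  (via Hale)
Orton: 7  (via Pirton)
Jorvik: 8  (via Tarn)
Linby: 9  (via Pirton)
Garth: 10  (via Linby)
Quorn: 10  (via Pirton)
Neston: 11  (via Jorvik)
Shortest route: Hale → Tarn → Jorvik → Neston = 11 km.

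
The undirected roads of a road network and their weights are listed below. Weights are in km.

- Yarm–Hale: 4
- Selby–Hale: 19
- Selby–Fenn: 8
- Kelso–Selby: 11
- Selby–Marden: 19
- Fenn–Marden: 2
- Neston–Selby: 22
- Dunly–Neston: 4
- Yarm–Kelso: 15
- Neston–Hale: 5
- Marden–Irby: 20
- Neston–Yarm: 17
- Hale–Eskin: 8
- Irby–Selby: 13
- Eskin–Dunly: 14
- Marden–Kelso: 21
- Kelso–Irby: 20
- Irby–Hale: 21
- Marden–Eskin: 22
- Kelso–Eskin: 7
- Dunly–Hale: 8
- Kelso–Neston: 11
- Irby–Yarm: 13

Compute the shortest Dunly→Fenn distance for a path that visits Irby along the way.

Best Dunly to Irby: Dunly → Hale → Yarm → Irby costing 25
Shortest Irby→Fenn: Irby → Selby → Fenn = 21
Total via Irby: 25 + 21 = 46 km.

46 km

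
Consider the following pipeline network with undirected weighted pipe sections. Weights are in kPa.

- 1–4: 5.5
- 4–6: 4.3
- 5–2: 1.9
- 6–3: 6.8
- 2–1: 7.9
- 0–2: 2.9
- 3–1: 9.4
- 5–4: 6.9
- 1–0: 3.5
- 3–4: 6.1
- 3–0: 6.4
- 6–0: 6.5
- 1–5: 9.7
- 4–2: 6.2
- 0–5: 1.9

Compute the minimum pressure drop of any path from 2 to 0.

2.9 kPa

Candidate routes:
2–0: 2.9 = 2.9
2–5–0: 1.9+1.9 = 3.8
The minimum is 2.9 kPa via 2–0.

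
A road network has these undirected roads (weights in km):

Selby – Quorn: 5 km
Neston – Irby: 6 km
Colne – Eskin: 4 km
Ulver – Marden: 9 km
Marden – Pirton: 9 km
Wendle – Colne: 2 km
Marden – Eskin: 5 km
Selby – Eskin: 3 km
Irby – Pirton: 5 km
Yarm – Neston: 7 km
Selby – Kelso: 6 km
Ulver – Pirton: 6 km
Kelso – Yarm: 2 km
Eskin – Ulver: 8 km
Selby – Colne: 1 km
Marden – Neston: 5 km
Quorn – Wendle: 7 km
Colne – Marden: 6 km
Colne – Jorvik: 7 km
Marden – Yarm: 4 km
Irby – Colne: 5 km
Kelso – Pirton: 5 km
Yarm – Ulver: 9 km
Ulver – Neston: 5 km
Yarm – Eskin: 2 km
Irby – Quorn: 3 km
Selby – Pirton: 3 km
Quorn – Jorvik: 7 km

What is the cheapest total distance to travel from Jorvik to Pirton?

11 km

Compare a few routes:
Jorvik - Colne - Eskin - Selby - Pirton: 7+4+3+3 = 17
Jorvik - Colne - Selby - Pirton: 7+1+3 = 11
Jorvik - Quorn - Irby - Pirton: 7+3+5 = 15
Jorvik - Quorn - Selby - Pirton: 7+5+3 = 15
The minimum is 11 km via Jorvik - Colne - Selby - Pirton.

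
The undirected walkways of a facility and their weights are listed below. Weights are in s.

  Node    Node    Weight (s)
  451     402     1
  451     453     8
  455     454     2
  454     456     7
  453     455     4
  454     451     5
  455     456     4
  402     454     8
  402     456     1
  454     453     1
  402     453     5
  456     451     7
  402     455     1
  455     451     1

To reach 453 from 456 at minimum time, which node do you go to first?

402

Enumerating some paths:
456 → 402 → 455 → 454 → 453: 1+1+2+1 = 5
456 → 402 → 453: 1+5 = 6
456 → 402 → 455 → 453: 1+1+4 = 6
The minimum is 5 s via 456 → 402 → 455 → 454 → 453.
So from 456 the first move is to 402.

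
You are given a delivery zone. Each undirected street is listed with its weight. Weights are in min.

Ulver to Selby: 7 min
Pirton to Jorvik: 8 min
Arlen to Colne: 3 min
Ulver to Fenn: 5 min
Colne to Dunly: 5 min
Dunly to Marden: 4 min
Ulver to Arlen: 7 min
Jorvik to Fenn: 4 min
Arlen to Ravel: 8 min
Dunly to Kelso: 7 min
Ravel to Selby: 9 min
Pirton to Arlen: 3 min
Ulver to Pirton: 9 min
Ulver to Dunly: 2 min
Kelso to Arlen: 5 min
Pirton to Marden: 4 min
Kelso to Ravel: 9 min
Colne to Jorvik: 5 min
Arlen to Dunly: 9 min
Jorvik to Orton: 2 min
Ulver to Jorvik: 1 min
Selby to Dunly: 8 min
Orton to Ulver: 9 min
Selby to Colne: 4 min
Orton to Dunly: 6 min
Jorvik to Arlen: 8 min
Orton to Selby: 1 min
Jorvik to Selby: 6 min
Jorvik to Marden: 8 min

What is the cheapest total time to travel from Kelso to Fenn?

Enumerating some paths:
Kelso - Arlen - Ulver - Fenn: 5+7+5 = 17
Kelso - Dunly - Ulver - Fenn: 7+2+5 = 14
Kelso - Arlen - Jorvik - Fenn: 5+8+4 = 17
The minimum is 14 min via Kelso - Dunly - Ulver - Fenn.

14 min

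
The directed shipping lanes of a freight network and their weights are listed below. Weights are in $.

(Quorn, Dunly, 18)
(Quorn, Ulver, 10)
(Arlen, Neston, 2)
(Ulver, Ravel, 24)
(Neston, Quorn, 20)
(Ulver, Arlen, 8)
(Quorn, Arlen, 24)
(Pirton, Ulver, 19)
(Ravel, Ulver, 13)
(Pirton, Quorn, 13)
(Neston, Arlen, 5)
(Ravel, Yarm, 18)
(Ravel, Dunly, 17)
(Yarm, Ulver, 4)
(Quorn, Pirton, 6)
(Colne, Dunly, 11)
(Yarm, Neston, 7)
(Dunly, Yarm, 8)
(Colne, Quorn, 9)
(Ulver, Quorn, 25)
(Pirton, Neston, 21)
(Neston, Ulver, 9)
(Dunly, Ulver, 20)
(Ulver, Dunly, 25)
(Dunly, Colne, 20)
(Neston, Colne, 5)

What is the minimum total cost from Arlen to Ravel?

Shortest distances from Arlen:
Arlen: 0
Neston: 2  (via Arlen)
Colne: 7  (via Neston)
Ulver: 11  (via Neston)
Quorn: 16  (via Colne)
Dunly: 18  (via Colne)
Pirton: 22  (via Quorn)
Yarm: 26  (via Dunly)
Ravel: 35  (via Ulver)
Shortest route: Arlen → Neston → Ulver → Ravel = $35.

$35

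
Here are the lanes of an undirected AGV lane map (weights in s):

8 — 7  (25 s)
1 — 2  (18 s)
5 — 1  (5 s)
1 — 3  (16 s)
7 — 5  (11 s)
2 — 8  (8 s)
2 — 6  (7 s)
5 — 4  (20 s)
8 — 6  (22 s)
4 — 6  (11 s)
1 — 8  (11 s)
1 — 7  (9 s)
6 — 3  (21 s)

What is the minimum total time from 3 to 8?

27 s

Enumerating some paths:
3 - 1 - 8: 16+11 = 27
3 - 1 - 2 - 8: 16+18+8 = 42
3 - 6 - 2 - 8: 21+7+8 = 36
The minimum is 27 s via 3 - 1 - 8.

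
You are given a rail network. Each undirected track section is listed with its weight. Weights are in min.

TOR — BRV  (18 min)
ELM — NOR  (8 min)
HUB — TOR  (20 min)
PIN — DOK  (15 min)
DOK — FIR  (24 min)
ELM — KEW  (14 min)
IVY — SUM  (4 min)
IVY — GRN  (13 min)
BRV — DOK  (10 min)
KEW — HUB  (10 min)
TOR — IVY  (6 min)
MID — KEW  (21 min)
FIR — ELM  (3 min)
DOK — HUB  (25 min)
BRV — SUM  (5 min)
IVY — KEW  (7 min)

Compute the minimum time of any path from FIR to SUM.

28 min

Compare a few routes:
FIR–ELM–KEW–IVY–SUM: 3+14+7+4 = 28
FIR–ELM–KEW–IVY–TOR–BRV–SUM: 3+14+7+6+18+5 = 53
FIR–DOK–BRV–SUM: 24+10+5 = 39
The minimum is 28 min via FIR–ELM–KEW–IVY–SUM.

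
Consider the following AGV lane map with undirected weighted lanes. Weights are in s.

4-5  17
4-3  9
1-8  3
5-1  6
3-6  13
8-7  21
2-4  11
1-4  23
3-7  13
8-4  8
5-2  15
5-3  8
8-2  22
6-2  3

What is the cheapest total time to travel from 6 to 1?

24 s

Running Dijkstra from 6:
6: 0
2: 3  (via 6)
3: 13  (via 6)
4: 14  (via 2)
5: 18  (via 2)
8: 22  (via 4)
1: 24  (via 5)
Shortest route: 6 → 2 → 5 → 1 = 24 s.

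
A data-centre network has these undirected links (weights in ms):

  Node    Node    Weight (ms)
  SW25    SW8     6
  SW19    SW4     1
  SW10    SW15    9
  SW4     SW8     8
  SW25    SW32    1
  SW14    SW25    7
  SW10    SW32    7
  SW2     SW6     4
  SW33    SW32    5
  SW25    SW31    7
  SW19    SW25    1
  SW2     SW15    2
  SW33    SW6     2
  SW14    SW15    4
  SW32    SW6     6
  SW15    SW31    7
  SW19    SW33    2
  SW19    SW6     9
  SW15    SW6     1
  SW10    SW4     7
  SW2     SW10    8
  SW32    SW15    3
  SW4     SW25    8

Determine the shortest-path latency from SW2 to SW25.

Shortest distances from SW2:
SW2: 0
SW15: 2  (via SW2)
SW6: 3  (via SW15)
SW32: 5  (via SW15)
SW33: 5  (via SW6)
SW25: 6  (via SW32)
Shortest route: SW2 → SW15 → SW32 → SW25 = 6 ms.

6 ms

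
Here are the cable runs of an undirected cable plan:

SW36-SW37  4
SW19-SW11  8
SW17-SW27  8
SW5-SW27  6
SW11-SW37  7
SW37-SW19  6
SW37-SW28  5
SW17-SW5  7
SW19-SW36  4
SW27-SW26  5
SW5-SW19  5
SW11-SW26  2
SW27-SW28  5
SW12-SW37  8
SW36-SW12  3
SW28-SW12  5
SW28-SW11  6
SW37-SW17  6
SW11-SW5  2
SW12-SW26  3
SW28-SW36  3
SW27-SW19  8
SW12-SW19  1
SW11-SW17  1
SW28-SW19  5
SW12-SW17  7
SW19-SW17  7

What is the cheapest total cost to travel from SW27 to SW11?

Enumerating some paths:
SW27 → SW17 → SW11: 8+1 = 9
SW27 → SW5 → SW11: 6+2 = 8
SW27 → SW26 → SW11: 5+2 = 7
The minimum is 7 via SW27 → SW26 → SW11.

7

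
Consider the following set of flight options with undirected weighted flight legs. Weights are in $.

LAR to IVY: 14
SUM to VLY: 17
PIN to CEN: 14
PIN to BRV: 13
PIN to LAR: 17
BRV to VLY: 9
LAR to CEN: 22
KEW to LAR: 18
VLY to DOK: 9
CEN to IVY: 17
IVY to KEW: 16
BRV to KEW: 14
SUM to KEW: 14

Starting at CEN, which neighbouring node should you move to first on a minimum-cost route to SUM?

Candidate routes:
CEN → PIN → BRV → KEW → SUM: 14+13+14+14 = 55
CEN → IVY → KEW → SUM: 17+16+14 = 47
CEN → LAR → KEW → SUM: 22+18+14 = 54
CEN → PIN → BRV → VLY → SUM: 14+13+9+17 = 53
Cheapest is CEN → IVY → KEW → SUM at $47.
So from CEN the first move is to IVY.

IVY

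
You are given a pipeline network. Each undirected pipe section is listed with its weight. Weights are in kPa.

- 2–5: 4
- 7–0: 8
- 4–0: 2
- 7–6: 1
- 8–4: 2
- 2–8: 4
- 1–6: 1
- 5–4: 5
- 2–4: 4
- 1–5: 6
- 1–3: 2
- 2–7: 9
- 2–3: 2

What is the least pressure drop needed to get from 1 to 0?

Enumerating some paths:
1–6–7–0: 1+1+8 = 10
1–3–2–8–4–0: 2+2+4+2+2 = 12
1–5–4–0: 6+5+2 = 13
Cheapest is 1–6–7–0 at 10 kPa.

10 kPa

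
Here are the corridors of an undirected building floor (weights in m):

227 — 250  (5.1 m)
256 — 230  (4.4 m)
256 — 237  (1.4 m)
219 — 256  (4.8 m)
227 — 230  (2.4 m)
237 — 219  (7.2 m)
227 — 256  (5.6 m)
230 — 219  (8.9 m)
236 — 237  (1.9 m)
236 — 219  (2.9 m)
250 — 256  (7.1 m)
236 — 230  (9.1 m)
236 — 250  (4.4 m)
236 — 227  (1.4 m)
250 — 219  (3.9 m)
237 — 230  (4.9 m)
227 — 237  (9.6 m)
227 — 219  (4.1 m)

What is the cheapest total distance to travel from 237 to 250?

Shortest distances from 237:
237: 0
256: 1.4  (via 237)
236: 1.9  (via 237)
227: 3.3  (via 236)
219: 4.8  (via 236)
230: 4.9  (via 237)
250: 6.3  (via 236)
Shortest route: 237 → 236 → 250 = 6.3 m.

6.3 m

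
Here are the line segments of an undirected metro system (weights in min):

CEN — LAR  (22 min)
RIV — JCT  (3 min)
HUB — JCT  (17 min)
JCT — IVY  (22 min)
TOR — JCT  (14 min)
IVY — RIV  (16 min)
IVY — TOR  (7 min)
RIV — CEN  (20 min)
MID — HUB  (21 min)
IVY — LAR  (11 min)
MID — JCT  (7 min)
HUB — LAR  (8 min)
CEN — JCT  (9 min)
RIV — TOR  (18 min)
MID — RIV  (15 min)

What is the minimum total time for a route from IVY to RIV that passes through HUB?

Shortest IVY→HUB: IVY → LAR → HUB = 19
Best HUB to RIV: HUB → JCT → RIV costing 20
Total via HUB: 19 + 20 = 39 min.

39 min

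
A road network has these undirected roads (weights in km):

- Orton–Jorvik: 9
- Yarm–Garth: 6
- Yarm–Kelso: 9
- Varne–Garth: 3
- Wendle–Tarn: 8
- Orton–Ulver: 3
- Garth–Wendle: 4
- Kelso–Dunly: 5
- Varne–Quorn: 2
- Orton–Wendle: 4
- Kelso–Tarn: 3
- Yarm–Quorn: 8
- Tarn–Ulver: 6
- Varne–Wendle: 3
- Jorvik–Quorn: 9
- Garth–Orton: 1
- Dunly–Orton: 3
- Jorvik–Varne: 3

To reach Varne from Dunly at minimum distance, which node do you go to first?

Compare a few routes:
Dunly–Orton–Garth–Varne: 3+1+3 = 7
Dunly–Orton–Wendle–Varne: 3+4+3 = 10
Cheapest is Dunly–Orton–Garth–Varne at 7 km.
So from Dunly the first move is to Orton.

Orton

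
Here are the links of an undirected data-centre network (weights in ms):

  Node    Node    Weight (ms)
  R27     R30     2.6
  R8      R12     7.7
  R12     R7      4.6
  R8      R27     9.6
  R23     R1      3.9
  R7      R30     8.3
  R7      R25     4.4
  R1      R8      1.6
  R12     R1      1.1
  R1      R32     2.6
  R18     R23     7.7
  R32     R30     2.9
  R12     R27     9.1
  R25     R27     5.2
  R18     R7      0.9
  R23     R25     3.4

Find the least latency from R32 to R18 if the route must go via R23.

14.2 ms

Best R32 to R23: R32 → R1 → R23 costing 6.5
Shortest R23→R18: R23 → R18 = 7.7
Total via R23: 6.5 + 7.7 = 14.2 ms.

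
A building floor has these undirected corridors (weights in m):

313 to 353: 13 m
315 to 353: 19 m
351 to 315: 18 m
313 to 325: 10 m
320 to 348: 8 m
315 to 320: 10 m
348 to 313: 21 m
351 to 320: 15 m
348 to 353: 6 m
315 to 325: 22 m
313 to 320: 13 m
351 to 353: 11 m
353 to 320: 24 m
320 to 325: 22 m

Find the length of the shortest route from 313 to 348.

19 m

Shortest distances from 313:
313: 0
325: 10  (via 313)
353: 13  (via 313)
320: 13  (via 313)
348: 19  (via 353)
Shortest route: 313 → 353 → 348 = 19 m.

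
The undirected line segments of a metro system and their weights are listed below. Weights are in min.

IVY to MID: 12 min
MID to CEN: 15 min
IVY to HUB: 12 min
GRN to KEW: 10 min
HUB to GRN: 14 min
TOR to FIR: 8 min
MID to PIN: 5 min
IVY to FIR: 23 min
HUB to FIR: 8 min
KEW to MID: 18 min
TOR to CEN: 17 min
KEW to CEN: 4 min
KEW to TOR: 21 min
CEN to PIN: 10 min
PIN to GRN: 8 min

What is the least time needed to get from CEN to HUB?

28 min

Settle nodes by increasing distance from CEN:
CEN: 0
KEW: 4  (via CEN)
PIN: 10  (via CEN)
GRN: 14  (via KEW)
MID: 15  (via CEN)
TOR: 17  (via CEN)
FIR: 25  (via TOR)
IVY: 27  (via MID)
HUB: 28  (via GRN)
Shortest route: CEN → KEW → GRN → HUB = 28 min.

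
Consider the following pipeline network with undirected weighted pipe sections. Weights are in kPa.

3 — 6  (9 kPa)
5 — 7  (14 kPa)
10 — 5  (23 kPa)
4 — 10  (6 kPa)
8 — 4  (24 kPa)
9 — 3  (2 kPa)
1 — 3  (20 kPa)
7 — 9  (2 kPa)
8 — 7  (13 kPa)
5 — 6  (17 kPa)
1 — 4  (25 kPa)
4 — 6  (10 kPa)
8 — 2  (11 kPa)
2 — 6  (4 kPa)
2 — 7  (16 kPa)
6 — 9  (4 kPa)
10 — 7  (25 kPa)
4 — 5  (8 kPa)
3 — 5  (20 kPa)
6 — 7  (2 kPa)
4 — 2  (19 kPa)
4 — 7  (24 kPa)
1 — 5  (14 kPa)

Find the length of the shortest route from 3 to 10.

22 kPa

Candidate routes:
3–9–7–10: 2+2+25 = 29
3–6–4–10: 9+10+6 = 25
3–9–6–4–10: 2+4+10+6 = 22
Cheapest is 3–9–6–4–10 at 22 kPa.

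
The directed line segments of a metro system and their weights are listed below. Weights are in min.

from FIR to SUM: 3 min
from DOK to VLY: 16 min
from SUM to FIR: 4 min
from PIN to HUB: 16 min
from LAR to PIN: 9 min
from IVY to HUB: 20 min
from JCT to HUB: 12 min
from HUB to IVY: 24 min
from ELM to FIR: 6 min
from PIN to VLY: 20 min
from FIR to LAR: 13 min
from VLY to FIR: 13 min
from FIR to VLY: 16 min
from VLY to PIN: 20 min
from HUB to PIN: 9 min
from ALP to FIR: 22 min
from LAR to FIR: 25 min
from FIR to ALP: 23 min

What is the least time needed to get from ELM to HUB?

Enumerating some paths:
ELM → FIR → VLY → PIN → HUB: 6+16+20+16 = 58
ELM → FIR → LAR → PIN → HUB: 6+13+9+16 = 44
The minimum is 44 min via ELM → FIR → LAR → PIN → HUB.

44 min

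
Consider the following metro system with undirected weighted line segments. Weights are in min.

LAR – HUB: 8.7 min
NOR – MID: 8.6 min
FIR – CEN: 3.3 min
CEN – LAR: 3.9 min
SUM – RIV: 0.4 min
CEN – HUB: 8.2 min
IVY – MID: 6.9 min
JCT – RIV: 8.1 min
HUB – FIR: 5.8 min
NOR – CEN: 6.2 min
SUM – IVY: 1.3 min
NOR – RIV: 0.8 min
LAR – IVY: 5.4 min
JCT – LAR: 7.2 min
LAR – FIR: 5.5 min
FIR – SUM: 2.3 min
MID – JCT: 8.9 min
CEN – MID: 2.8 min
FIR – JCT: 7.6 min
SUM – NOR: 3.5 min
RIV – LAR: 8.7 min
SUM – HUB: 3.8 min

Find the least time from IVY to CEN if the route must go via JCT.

Best IVY to JCT: IVY → SUM → RIV → JCT costing 9.8
Best JCT to CEN: JCT → FIR → CEN costing 10.9
Total via JCT: 9.8 + 10.9 = 20.7 min.

20.7 min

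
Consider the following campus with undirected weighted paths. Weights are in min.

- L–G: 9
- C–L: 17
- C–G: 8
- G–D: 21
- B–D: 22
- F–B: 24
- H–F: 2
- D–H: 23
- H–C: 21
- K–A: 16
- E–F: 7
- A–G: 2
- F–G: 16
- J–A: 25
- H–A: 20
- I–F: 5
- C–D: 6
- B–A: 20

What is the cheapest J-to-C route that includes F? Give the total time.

Best J to F: J–A–G–F costing 43
Shortest F→C: F–H–C = 23
Total via F: 43 + 23 = 66 min.

66 min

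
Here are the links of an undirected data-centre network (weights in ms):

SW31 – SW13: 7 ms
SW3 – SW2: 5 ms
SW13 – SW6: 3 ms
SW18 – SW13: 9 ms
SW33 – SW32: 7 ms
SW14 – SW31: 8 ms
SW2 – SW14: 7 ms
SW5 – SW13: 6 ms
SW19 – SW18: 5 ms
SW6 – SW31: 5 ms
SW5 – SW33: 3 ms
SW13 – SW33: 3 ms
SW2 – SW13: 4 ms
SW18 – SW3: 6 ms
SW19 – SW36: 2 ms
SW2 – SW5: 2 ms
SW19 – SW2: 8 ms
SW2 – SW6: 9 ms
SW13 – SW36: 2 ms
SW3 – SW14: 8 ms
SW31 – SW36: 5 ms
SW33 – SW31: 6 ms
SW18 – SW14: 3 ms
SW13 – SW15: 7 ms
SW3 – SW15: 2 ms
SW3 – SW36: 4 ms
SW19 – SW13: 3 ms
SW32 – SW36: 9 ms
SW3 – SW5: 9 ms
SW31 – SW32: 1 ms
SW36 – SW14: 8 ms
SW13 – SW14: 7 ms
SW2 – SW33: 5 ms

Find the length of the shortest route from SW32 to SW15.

Enumerating some paths:
SW32 - SW31 - SW36 - SW3 - SW15: 1+5+4+2 = 12
SW32 - SW31 - SW13 - SW15: 1+7+7 = 15
SW32 - SW36 - SW3 - SW15: 9+4+2 = 15
SW32 - SW31 - SW36 - SW13 - SW15: 1+5+2+7 = 15
The minimum is 12 ms via SW32 - SW31 - SW36 - SW3 - SW15.

12 ms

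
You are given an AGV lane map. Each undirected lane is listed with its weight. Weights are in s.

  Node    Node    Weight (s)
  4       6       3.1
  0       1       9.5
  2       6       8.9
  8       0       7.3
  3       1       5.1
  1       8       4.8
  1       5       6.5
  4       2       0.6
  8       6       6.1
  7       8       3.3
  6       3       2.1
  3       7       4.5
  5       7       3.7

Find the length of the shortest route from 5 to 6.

Settle nodes by increasing distance from 5:
5: 0
7: 3.7  (via 5)
1: 6.5  (via 5)
8: 7  (via 7)
3: 8.2  (via 7)
6: 10.3  (via 3)
Shortest route: 5 → 7 → 3 → 6 = 10.3 s.

10.3 s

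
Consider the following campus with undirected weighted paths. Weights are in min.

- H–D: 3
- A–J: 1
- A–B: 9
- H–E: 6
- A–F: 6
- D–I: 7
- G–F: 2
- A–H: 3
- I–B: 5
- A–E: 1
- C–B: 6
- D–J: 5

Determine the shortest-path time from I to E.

Compare a few routes:
I → D → J → A → H → E: 7+5+1+3+6 = 22
I → D → H → A → E: 7+3+3+1 = 14
I → B → A → E: 5+9+1 = 15
I → D → H → E: 7+3+6 = 16
Cheapest is I → D → H → A → E at 14 min.

14 min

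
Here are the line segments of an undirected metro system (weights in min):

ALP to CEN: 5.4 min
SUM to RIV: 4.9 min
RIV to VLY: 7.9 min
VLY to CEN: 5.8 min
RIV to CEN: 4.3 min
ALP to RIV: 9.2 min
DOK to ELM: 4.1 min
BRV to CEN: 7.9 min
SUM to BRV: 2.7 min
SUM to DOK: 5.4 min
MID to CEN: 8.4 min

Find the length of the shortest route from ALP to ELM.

Running Dijkstra from ALP:
ALP: 0
CEN: 5.4  (via ALP)
RIV: 9.2  (via ALP)
VLY: 11.2  (via CEN)
BRV: 13.3  (via CEN)
MID: 13.8  (via CEN)
SUM: 14.1  (via RIV)
DOK: 19.5  (via SUM)
ELM: 23.6  (via DOK)
Shortest route: ALP–RIV–SUM–DOK–ELM = 23.6 min.

23.6 min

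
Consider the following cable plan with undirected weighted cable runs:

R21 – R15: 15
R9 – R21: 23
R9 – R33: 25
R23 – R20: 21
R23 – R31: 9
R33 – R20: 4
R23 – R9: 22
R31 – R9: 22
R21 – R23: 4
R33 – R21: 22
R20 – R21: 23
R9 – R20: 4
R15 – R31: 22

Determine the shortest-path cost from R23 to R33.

Running Dijkstra from R23:
R23: 0
R21: 4  (via R23)
R31: 9  (via R23)
R15: 19  (via R21)
R20: 21  (via R23)
R9: 22  (via R23)
R33: 25  (via R20)
Shortest route: R23–R20–R33 = 25.

25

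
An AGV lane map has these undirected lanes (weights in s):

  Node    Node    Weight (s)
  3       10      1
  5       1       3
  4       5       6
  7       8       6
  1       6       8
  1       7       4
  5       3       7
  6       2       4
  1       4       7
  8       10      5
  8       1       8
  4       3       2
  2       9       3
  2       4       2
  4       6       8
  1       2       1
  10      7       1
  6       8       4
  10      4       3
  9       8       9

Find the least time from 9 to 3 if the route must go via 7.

10 s

Shortest 9→7: 9–2–1–7 = 8
Shortest 7→3: 7–10–3 = 2
Total via 7: 8 + 2 = 10 s.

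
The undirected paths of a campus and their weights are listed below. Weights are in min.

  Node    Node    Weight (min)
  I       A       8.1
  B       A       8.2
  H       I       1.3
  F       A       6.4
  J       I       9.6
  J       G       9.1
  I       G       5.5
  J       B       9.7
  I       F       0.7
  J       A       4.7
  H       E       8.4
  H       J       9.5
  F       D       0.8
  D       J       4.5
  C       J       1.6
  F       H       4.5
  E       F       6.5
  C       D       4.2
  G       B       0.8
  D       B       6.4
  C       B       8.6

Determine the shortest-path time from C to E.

Enumerating some paths:
C–J–D–F–I–H–E: 1.6+4.5+0.8+0.7+1.3+8.4 = 17.3
C–D–F–I–H–E: 4.2+0.8+0.7+1.3+8.4 = 15.4
C–D–F–E: 4.2+0.8+6.5 = 11.5
C–J–D–F–E: 1.6+4.5+0.8+6.5 = 13.4
The minimum is 11.5 min via C–D–F–E.

11.5 min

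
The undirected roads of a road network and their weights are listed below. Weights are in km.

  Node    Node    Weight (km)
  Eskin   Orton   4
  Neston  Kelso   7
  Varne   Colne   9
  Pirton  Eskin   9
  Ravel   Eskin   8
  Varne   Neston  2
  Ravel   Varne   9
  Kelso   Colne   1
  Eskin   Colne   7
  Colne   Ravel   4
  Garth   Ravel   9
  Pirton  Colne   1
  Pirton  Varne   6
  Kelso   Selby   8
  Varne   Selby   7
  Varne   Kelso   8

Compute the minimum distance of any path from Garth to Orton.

21 km

Candidate routes:
Garth → Ravel → Eskin → Orton: 9+8+4 = 21
Garth → Ravel → Colne → Eskin → Orton: 9+4+7+4 = 24
Garth → Ravel → Colne → Pirton → Eskin → Orton: 9+4+1+9+4 = 27
The minimum is 21 km via Garth → Ravel → Eskin → Orton.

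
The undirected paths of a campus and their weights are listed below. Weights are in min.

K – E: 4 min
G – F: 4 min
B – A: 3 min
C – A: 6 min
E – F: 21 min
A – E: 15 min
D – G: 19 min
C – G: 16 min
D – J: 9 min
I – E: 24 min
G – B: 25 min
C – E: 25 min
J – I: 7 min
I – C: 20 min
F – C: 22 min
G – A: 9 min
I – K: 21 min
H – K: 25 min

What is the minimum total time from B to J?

Shortest distances from B:
B: 0
A: 3  (via B)
C: 9  (via A)
G: 12  (via A)
F: 16  (via G)
E: 18  (via A)
K: 22  (via E)
I: 29  (via C)
D: 31  (via G)
J: 36  (via I)
Shortest route: B → A → C → I → J = 36 min.

36 min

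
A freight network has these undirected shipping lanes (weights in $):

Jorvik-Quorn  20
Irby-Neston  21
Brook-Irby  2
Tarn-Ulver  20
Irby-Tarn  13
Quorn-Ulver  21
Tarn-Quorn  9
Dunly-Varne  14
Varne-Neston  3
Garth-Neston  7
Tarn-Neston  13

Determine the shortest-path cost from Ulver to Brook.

$35

Enumerating some paths:
Ulver → Quorn → Tarn → Irby → Brook: 21+9+13+2 = 45
Ulver → Tarn → Irby → Brook: 20+13+2 = 35
Ulver → Tarn → Neston → Irby → Brook: 20+13+21+2 = 56
Ulver → Quorn → Tarn → Neston → Irby → Brook: 21+9+13+21+2 = 66
The minimum is $35 via Ulver → Tarn → Irby → Brook.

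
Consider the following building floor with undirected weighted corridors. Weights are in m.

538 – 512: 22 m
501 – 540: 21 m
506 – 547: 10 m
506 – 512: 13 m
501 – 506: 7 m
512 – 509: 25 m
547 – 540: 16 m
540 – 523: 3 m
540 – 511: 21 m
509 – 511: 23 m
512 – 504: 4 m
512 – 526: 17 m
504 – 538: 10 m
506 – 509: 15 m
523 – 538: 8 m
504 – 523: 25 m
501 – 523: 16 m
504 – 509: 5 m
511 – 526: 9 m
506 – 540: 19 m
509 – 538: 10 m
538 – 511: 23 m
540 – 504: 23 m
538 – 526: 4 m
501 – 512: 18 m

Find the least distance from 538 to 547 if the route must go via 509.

Shortest 538→509: 538–509 = 10
Shortest 509→547: 509–506–547 = 25
Total via 509: 10 + 25 = 35 m.

35 m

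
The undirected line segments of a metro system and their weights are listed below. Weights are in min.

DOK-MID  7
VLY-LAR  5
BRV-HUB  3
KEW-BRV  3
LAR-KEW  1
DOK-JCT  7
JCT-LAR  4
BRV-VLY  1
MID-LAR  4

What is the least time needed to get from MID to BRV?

8 min

Enumerating some paths:
MID → LAR → KEW → BRV: 4+1+3 = 8
MID → LAR → VLY → BRV: 4+5+1 = 10
The minimum is 8 min via MID → LAR → KEW → BRV.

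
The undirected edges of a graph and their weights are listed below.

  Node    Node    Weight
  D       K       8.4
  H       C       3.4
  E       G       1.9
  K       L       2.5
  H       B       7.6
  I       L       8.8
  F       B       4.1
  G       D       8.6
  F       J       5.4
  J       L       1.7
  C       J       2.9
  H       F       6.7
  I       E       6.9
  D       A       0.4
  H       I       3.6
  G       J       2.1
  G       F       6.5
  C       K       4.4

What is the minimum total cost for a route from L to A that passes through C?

Best L to C: L–J–C costing 4.6
Best C to A: C–K–D–A costing 13.2
Total via C: 4.6 + 13.2 = 17.8.

17.8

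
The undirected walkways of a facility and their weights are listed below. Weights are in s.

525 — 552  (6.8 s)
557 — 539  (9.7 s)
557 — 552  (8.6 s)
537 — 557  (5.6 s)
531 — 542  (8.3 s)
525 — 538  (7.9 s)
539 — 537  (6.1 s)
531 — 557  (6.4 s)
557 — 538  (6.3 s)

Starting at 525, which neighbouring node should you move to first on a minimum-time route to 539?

538

Enumerating some paths:
525 - 538 - 557 - 539: 7.9+6.3+9.7 = 23.9
525 - 552 - 557 - 539: 6.8+8.6+9.7 = 25.1
525 - 538 - 557 - 537 - 539: 7.9+6.3+5.6+6.1 = 25.9
The minimum is 23.9 s via 525 - 538 - 557 - 539.
So from 525 the first move is to 538.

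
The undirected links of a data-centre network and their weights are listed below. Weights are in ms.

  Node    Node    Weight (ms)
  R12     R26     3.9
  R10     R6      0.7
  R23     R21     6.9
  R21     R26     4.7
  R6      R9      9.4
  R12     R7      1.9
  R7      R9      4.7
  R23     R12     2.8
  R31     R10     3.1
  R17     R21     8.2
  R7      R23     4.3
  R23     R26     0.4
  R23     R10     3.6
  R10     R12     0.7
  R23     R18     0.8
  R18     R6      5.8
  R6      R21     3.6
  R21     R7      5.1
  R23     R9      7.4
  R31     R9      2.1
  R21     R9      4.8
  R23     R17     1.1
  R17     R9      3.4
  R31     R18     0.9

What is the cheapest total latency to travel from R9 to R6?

5.9 ms

Compare a few routes:
R9 - R31 - R18 - R23 - R10 - R6: 2.1+0.9+0.8+3.6+0.7 = 8.1
R9 - R31 - R10 - R6: 2.1+3.1+0.7 = 5.9
R9 - R31 - R18 - R23 - R12 - R10 - R6: 2.1+0.9+0.8+2.8+0.7+0.7 = 8
R9 - R7 - R12 - R10 - R6: 4.7+1.9+0.7+0.7 = 8
Cheapest is R9 - R31 - R10 - R6 at 5.9 ms.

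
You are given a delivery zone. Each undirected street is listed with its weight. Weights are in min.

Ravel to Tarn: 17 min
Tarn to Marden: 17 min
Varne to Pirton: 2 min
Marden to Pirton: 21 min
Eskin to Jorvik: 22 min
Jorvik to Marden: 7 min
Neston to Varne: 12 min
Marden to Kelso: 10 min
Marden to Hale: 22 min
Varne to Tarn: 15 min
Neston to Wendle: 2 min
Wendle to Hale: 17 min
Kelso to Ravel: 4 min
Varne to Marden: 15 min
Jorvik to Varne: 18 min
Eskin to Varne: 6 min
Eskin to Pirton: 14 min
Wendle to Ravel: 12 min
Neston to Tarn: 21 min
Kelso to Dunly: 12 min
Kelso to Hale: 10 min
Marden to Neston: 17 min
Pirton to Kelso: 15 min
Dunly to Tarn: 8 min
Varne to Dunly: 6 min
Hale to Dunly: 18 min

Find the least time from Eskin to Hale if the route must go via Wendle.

37 min

Shortest Eskin→Wendle: Eskin–Varne–Neston–Wendle = 20
Shortest Wendle→Hale: Wendle–Hale = 17
Total via Wendle: 20 + 17 = 37 min.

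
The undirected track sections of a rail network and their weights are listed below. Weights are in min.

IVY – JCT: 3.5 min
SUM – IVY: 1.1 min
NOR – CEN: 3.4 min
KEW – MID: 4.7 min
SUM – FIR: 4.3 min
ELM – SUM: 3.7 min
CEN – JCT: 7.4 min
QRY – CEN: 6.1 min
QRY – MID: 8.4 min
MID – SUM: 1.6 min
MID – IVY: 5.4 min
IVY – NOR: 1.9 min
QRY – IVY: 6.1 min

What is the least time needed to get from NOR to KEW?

Settle nodes by increasing distance from NOR:
NOR: 0
IVY: 1.9  (via NOR)
SUM: 3  (via IVY)
CEN: 3.4  (via NOR)
MID: 4.6  (via SUM)
JCT: 5.4  (via IVY)
ELM: 6.7  (via SUM)
FIR: 7.3  (via SUM)
QRY: 8  (via IVY)
KEW: 9.3  (via MID)
Shortest route: NOR → IVY → SUM → MID → KEW = 9.3 min.

9.3 min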